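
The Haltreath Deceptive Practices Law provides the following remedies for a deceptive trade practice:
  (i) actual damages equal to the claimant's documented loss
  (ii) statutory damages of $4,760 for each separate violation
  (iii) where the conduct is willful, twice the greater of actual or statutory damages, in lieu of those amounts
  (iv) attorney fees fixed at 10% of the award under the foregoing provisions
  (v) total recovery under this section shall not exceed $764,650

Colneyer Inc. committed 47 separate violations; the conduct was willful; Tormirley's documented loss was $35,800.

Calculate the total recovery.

Statutory damages: 47 × $4,760 = $223,720
Greater of actual damages ($35,800) or statutory damages ($223,720): $223,720
Doubled: 2 × $223,720 = $447,440
Attorney fees: 10% of $447,440 = $44,744
Total before cap: $447,440 + $44,744 = $492,184
Cap at $764,650: $492,184 is within the cap, no reduction.

$492,184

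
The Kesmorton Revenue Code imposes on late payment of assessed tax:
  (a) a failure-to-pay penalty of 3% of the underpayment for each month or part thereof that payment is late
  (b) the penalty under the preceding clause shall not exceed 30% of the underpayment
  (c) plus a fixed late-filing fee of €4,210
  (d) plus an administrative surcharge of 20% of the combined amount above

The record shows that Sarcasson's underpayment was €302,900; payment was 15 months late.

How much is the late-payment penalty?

Accrued rate: 3% × 15 = 45%, capped at 30% → 30%
Failure-to-pay penalty: 30% of €302,900 = €90,870
Penalty before surcharge: €90,870 + €4,210 = €95,080
Administrative surcharge: 20% of €95,080 = €19,016
Total penalty: €95,080 + €19,016 = €114,096

€114,096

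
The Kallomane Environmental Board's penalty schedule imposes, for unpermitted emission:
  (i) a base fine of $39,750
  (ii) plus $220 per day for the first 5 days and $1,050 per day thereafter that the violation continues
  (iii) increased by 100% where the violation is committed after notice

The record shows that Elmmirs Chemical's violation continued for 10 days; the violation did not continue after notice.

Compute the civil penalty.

$46,100

First 5 days: 5 × $220 = $1,100
Remaining days: (10 − 5) × $1,050 = $5,250
Per-day component: $1,100 + $5,250 = $6,350
Base plus per-day: $39,750 + $6,350 = $46,100
The violation did not continue after notice: no 100% increase.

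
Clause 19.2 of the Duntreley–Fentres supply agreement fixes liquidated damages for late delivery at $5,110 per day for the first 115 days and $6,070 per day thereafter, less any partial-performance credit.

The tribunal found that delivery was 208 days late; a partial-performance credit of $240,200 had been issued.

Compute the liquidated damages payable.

First 115 days: 115 × $5,110 = $587,650
Remaining days: (208 − 115) × $6,070 = $564,510
Accrued per-day damages: $587,650 + $564,510 = $1,152,160
Less partial-performance credit: $1,152,160 − $240,200 = $911,960

$911,960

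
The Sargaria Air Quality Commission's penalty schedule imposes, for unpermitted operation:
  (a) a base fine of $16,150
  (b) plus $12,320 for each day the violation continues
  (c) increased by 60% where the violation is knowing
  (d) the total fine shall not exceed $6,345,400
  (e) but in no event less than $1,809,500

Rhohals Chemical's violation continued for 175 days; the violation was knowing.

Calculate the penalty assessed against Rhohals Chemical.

Per-day component: 175 × $12,320 = $2,156,000
Base plus per-day: $16,150 + $2,156,000 = $2,172,150
Enhancement: 60% of $2,172,150 = $1,303,290
Enhanced fine: $2,172,150 + $1,303,290 = $3,475,440
Cap at $6,345,400: $3,475,440 is within the cap, no reduction.
Minimum $1,809,500: $3,475,440 meets the minimum, no increase.

$3,475,440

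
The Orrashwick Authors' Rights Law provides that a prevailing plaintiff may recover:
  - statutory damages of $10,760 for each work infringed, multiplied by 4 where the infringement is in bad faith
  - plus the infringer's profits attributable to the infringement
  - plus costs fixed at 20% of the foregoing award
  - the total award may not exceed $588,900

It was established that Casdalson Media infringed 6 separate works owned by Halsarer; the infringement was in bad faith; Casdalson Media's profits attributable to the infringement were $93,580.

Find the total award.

Statutory damages: 6 × $10,760 = $64,560
Multiplied by 4: 4 × $64,560 = $258,240
Combined award: $258,240 + $93,580 = $351,820
Costs: 20% of $351,820 = $70,364
Award plus costs: $351,820 + $70,364 = $422,184
Cap at $588,900: $422,184 is within the cap, no reduction.

Award: $422,184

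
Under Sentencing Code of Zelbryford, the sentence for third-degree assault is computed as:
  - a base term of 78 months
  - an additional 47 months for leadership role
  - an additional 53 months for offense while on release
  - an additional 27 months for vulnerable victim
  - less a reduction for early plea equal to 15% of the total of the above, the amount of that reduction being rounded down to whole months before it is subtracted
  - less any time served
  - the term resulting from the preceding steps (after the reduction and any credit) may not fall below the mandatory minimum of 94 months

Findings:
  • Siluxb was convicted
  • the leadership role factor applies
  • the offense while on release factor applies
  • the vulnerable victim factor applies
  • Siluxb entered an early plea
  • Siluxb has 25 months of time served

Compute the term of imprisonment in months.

Leadership role enhancement: +47 months
Offense while on release enhancement: +53 months
Vulnerable victim enhancement: +27 months
Adjusted term: 78 months + 47 months + 53 months + 27 months = 205 months
Early plea reduction: 15% of 205 months = 30 months (rounded down)
After reduction: 205 − 30 = 175 months
Less time served: 175 months − 25 months = 150 months
Minimum 94 months: 150 months meets the minimum, no increase.

Sentence: 150 months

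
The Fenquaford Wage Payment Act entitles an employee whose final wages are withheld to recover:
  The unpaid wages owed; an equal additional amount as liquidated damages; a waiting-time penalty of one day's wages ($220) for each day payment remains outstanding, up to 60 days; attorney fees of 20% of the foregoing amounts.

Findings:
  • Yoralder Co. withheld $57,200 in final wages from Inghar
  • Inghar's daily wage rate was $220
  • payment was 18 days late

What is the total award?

Liquidated damages (equal amount): $57,200
Penalty days: min(18, 60) = 18
Waiting-time penalty: 18 × $220 = $3,960
Subtotal: $57,200 + $57,200 + $3,960 = $118,360
Attorney fees: 20% of $118,360 = $23,672
Total award: $118,360 + $23,672 = $142,032

$142,032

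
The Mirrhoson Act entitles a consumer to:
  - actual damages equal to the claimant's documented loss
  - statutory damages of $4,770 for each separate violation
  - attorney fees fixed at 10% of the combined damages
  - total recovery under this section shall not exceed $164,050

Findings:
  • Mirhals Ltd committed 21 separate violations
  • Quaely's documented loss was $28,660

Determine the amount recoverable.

$141,713

Statutory damages: 21 × $4,770 = $100,170
Combined damages: $28,660 + $100,170 = $128,830
Attorney fees: 10% of $128,830 = $12,883
Total before cap: $128,830 + $12,883 = $141,713
Cap at $164,050: $141,713 is within the cap, no reduction.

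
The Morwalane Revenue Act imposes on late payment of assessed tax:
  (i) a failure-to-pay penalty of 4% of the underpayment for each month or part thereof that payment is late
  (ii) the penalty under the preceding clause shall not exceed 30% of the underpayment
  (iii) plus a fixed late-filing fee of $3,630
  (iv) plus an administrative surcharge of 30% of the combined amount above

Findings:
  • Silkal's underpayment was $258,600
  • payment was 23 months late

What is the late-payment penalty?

$105,573

Accrued rate: 4% × 23 = 92%, capped at 30% → 30%
Failure-to-pay penalty: 30% of $258,600 = $77,580
Penalty before surcharge: $77,580 + $3,630 = $81,210
Administrative surcharge: 30% of $81,210 = $24,363
Total penalty: $81,210 + $24,363 = $105,573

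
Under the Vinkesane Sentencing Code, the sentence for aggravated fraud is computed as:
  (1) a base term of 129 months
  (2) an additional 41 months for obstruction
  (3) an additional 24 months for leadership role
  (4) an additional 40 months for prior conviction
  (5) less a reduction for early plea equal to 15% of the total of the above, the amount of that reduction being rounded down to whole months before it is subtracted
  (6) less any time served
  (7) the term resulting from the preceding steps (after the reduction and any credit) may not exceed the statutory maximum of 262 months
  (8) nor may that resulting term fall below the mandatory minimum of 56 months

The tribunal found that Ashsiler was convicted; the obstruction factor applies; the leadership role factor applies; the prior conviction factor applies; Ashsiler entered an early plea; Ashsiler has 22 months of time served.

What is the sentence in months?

177 months

Obstruction enhancement: +41 months
Leadership role enhancement: +24 months
Prior conviction enhancement: +40 months
Adjusted term: 129 months + 41 months + 24 months + 40 months = 234 months
Early plea reduction: 15% of 234 months = 35 months (rounded down)
After reduction: 234 − 35 = 199 months
Less time served: 199 months − 22 months = 177 months
Cap at 262 months: 177 months is within the cap, no reduction.
Minimum 56 months: 177 months meets the minimum, no increase.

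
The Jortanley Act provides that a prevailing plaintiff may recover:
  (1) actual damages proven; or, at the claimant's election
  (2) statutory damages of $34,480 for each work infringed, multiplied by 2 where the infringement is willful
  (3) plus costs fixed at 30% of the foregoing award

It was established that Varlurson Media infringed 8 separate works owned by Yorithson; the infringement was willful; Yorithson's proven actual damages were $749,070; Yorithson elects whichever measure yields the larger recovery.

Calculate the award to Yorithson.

Award: $973,791

Statutory damages: 8 × $34,480 = $275,840
Doubled: 2 × $275,840 = $551,680
Greater of actual damages ($749,070) or enhanced statutory damages ($551,680): $749,070
Costs: 30% of $749,070 = $224,721
Award plus costs: $749,070 + $224,721 = $973,791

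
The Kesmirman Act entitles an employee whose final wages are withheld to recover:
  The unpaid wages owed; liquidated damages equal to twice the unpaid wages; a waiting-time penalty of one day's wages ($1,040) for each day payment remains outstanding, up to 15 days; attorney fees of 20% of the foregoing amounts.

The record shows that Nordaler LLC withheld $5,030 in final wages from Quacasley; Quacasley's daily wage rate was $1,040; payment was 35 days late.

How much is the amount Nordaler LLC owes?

Doubled: 2 × $5,030 = $10,060
Penalty days: min(35, 15) = 15
Waiting-time penalty: 15 × $1,040 = $15,600
Subtotal: $5,030 + $10,060 + $15,600 = $30,690
Attorney fees: 20% of $30,690 = $6,138
Total award: $30,690 + $6,138 = $36,828

$36,828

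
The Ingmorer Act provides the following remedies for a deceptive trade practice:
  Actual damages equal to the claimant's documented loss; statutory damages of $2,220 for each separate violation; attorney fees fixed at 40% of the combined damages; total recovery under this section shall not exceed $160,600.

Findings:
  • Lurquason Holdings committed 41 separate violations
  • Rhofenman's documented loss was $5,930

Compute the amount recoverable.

Statutory damages: 41 × $2,220 = $91,020
Combined damages: $5,930 + $91,020 = $96,950
Attorney fees: 40% of $96,950 = $38,780
Total before cap: $96,950 + $38,780 = $135,730
Cap at $160,600: $135,730 is within the cap, no reduction.

Total recovery: $135,730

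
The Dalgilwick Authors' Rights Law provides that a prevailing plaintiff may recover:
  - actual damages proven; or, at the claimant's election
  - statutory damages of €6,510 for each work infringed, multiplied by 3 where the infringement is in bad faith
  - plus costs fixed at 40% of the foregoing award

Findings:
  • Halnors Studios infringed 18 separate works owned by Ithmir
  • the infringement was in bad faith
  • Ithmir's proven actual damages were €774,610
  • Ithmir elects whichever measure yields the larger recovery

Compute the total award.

€1,084,454

Statutory damages: 18 × €6,510 = €117,180
Trebled: 3 × €117,180 = €351,540
Greater of actual damages (€774,610) or enhanced statutory damages (€351,540): €774,610
Costs: 40% of €774,610 = €309,844
Award plus costs: €774,610 + €309,844 = €1,084,454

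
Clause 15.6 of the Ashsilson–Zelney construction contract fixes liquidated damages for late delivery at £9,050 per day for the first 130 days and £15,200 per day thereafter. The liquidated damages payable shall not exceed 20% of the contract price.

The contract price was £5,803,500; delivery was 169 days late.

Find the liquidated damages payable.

£1,160,700

First 130 days: 130 × £9,050 = £1,176,500
Remaining days: (169 − 130) × £15,200 = £592,800
Accrued per-day damages: £1,176,500 + £592,800 = £1,769,300
Cap: 20% of £5,803,500 = £1,160,700
Cap at £1,160,700: £1,769,300 exceeds the cap → £1,160,700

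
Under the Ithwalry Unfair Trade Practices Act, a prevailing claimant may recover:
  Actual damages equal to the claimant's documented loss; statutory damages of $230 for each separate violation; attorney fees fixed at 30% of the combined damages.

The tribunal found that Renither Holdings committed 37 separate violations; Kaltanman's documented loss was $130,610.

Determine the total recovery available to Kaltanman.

Total recovery: $180,856

Statutory damages: 37 × $230 = $8,510
Combined damages: $130,610 + $8,510 = $139,120
Attorney fees: 30% of $139,120 = $41,736
Total recovery: $139,120 + $41,736 = $180,856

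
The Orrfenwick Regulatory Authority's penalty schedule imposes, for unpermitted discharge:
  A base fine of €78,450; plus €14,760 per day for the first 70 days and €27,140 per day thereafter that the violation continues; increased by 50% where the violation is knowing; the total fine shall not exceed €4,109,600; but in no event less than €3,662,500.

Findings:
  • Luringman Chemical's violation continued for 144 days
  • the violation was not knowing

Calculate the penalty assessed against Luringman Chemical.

Civil penalty: €3,662,500

First 70 days: 70 × €14,760 = €1,033,200
Remaining days: (144 − 70) × €27,140 = €2,008,360
Per-day component: €1,033,200 + €2,008,360 = €3,041,560
Base plus per-day: €78,450 + €3,041,560 = €3,120,010
The violation was not knowing: no 50% increase.
Cap at €4,109,600: €3,120,010 is within the cap, no reduction.
Minimum €3,662,500: €3,120,010 is below the minimum → €3,662,500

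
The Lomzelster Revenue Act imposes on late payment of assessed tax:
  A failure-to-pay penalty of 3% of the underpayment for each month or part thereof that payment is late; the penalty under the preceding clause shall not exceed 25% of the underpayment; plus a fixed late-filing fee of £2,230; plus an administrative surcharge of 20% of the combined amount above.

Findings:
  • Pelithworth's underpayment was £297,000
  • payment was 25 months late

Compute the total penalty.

£91,776

Accrued rate: 3% × 25 = 75%, capped at 25% → 25%
Failure-to-pay penalty: 25% of £297,000 = £74,250
Penalty before surcharge: £74,250 + £2,230 = £76,480
Administrative surcharge: 20% of £76,480 = £15,296
Total penalty: £76,480 + £15,296 = £91,776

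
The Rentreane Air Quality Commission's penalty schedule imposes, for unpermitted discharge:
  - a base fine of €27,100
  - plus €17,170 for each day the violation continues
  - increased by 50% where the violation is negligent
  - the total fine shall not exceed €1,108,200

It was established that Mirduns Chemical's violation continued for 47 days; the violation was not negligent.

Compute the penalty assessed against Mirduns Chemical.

Per-day component: 47 × €17,170 = €806,990
Base plus per-day: €27,100 + €806,990 = €834,090
The violation was not negligent: no 50% increase.
Cap at €1,108,200: €834,090 is within the cap, no reduction.

€834,090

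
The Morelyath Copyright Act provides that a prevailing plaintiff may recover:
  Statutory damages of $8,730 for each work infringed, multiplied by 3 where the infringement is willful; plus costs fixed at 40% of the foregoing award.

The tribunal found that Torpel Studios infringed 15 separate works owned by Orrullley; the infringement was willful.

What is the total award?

$549,990

Statutory damages: 15 × $8,730 = $130,950
Trebled: 3 × $130,950 = $392,850
Costs: 40% of $392,850 = $157,140
Award plus costs: $392,850 + $157,140 = $549,990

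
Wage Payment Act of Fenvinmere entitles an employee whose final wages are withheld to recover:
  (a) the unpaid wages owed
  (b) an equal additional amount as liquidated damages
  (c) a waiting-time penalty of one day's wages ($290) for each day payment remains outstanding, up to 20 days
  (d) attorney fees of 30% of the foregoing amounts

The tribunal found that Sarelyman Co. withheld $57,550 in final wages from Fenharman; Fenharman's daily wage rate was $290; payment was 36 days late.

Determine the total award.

$157,170

Liquidated damages (equal amount): $57,550
Penalty days: min(36, 20) = 20
Waiting-time penalty: 20 × $290 = $5,800
Subtotal: $57,550 + $57,550 + $5,800 = $120,900
Attorney fees: 30% of $120,900 = $36,270
Total award: $120,900 + $36,270 = $157,170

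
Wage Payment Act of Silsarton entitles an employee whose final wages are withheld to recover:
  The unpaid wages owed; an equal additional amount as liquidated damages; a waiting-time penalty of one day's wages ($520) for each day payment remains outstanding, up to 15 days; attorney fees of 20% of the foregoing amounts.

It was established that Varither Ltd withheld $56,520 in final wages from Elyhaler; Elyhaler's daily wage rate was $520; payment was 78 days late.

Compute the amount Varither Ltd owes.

$145,008

Liquidated damages (equal amount): $56,520
Penalty days: min(78, 15) = 15
Waiting-time penalty: 15 × $520 = $7,800
Subtotal: $56,520 + $56,520 + $7,800 = $120,840
Attorney fees: 20% of $120,840 = $24,168
Total award: $120,840 + $24,168 = $145,008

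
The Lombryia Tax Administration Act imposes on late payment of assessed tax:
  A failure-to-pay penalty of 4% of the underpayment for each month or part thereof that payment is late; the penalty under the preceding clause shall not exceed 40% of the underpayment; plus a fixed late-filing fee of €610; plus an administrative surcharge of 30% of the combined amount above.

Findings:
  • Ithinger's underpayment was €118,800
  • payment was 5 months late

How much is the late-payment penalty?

Penalty: €31,681

Accrued rate: 4% × 5 = 20%, capped at 40% → 20%
Failure-to-pay penalty: 20% of €118,800 = €23,760
Penalty before surcharge: €23,760 + €610 = €24,370
Administrative surcharge: 30% of €24,370 = €7,311
Total penalty: €24,370 + €7,311 = €31,681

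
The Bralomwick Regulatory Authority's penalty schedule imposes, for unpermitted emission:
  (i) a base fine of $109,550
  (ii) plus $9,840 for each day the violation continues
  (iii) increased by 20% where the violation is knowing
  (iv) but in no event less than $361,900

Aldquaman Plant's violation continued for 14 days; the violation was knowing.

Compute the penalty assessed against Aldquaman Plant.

$361,900

Per-day component: 14 × $9,840 = $137,760
Base plus per-day: $109,550 + $137,760 = $247,310
Enhancement: 20% of $247,310 = $49,462
Enhanced fine: $247,310 + $49,462 = $296,772
Minimum $361,900: $296,772 is below the minimum → $361,900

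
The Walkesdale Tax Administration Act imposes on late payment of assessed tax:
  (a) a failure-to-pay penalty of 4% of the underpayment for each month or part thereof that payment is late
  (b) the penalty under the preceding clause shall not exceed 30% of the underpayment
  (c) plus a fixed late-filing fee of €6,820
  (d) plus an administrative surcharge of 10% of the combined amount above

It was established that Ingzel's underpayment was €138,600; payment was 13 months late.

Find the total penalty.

Penalty: €53,240

Accrued rate: 4% × 13 = 52%, capped at 30% → 30%
Failure-to-pay penalty: 30% of €138,600 = €41,580
Penalty before surcharge: €41,580 + €6,820 = €48,400
Administrative surcharge: 10% of €48,400 = €4,840
Total penalty: €48,400 + €4,840 = €53,240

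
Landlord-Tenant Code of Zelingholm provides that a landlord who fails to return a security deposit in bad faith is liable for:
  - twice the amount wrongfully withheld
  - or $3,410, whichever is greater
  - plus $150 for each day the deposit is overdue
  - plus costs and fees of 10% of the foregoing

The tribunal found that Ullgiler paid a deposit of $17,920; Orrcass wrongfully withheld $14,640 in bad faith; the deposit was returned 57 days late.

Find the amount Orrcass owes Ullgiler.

$41,613

Doubled: 2 × $14,640 = $29,280
Minimum $3,410: $29,280 meets the minimum, no increase.
Late-return penalty: 57 × $150 = $8,550
Damages plus late penalty: $29,280 + $8,550 = $37,830
Costs and fees: 10% of $37,830 = $3,783
Total recovery: $37,830 + $3,783 = $41,613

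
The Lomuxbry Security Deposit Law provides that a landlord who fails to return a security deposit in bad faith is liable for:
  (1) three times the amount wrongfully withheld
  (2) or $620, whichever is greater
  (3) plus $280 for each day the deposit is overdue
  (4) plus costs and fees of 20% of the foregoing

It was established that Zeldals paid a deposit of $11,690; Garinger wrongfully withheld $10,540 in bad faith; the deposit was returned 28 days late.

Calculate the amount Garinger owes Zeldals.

Trebled: 3 × $10,540 = $31,620
Minimum $620: $31,620 meets the minimum, no increase.
Late-return penalty: 28 × $280 = $7,840
Damages plus late penalty: $31,620 + $7,840 = $39,460
Costs and fees: 20% of $39,460 = $7,892
Total recovery: $39,460 + $7,892 = $47,352

$47,352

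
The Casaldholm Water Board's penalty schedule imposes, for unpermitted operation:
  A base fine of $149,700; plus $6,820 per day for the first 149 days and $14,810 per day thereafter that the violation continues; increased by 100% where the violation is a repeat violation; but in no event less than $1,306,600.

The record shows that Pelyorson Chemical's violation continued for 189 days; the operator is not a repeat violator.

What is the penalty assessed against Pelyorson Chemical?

First 149 days: 149 × $6,820 = $1,016,180
Remaining days: (189 − 149) × $14,810 = $592,400
Per-day component: $1,016,180 + $592,400 = $1,608,580
Base plus per-day: $149,700 + $1,608,580 = $1,758,280
The operator is not a repeat violator: no 100% increase.
Minimum $1,306,600: $1,758,280 meets the minimum, no increase.

$1,758,280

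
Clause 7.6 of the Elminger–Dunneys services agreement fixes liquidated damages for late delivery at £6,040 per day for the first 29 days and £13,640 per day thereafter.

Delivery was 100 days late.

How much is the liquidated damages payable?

£1,143,600

First 29 days: 29 × £6,040 = £175,160
Remaining days: (100 − 29) × £13,640 = £968,440
Accrued per-day damages: £175,160 + £968,440 = £1,143,600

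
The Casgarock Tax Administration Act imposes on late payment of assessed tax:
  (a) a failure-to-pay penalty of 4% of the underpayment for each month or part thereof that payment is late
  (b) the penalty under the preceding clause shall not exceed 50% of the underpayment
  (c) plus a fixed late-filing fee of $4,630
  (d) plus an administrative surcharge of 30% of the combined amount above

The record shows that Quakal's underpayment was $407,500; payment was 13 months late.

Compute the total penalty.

Accrued rate: 4% × 13 = 52%, capped at 50% → 50%
Failure-to-pay penalty: 50% of $407,500 = $203,750
Penalty before surcharge: $203,750 + $4,630 = $208,380
Administrative surcharge: 30% of $208,380 = $62,514
Total penalty: $208,380 + $62,514 = $270,894

$270,894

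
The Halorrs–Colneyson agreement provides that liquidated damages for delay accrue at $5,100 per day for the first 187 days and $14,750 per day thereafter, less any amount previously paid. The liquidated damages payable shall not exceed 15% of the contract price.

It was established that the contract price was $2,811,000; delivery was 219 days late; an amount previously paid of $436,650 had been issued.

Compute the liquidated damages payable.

$421,650

First 187 days: 187 × $5,100 = $953,700
Remaining days: (219 − 187) × $14,750 = $472,000
Accrued per-day damages: $953,700 + $472,000 = $1,425,700
Less amount previously paid: $1,425,700 − $436,650 = $989,050
Cap: 15% of $2,811,000 = $421,650
Cap at $421,650: $989,050 exceeds the cap → $421,650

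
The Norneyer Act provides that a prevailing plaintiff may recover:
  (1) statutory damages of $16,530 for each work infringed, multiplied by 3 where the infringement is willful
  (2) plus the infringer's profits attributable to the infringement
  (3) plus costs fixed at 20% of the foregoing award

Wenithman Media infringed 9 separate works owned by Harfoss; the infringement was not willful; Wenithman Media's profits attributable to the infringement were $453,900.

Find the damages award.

$723,204

Statutory damages: 9 × $16,530 = $148,770
Infringement not willful: no ×3 enhancement.
Combined award: $148,770 + $453,900 = $602,670
Costs: 20% of $602,670 = $120,534
Award plus costs: $602,670 + $120,534 = $723,204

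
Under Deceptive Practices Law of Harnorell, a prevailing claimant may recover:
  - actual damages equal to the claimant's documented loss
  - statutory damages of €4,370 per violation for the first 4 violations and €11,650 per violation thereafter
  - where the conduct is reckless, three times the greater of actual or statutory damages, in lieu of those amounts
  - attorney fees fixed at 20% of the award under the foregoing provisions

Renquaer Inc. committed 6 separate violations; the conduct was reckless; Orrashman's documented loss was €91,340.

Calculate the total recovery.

First 4 violations: 4 × €4,370 = €17,480
Remaining violations: (6 − 4) × €11,650 = €23,300
Statutory damages: €17,480 + €23,300 = €40,780
Greater of actual damages (€91,340) or statutory damages (€40,780): €91,340
Trebled: 3 × €91,340 = €274,020
Attorney fees: 20% of €274,020 = €54,804
Total recovery: €274,020 + €54,804 = €328,824

€328,824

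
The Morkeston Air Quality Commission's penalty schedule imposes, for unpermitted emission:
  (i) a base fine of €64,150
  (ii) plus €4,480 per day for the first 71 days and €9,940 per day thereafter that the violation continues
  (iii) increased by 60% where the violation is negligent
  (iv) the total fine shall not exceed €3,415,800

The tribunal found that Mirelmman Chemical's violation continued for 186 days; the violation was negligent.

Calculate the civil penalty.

First 71 days: 71 × €4,480 = €318,080
Remaining days: (186 − 71) × €9,940 = €1,143,100
Per-day component: €318,080 + €1,143,100 = €1,461,180
Base plus per-day: €64,150 + €1,461,180 = €1,525,330
Enhancement: 60% of €1,525,330 = €915,198
Enhanced fine: €1,525,330 + €915,198 = €2,440,528
Cap at €3,415,800: €2,440,528 is within the cap, no reduction.

Civil penalty: €2,440,528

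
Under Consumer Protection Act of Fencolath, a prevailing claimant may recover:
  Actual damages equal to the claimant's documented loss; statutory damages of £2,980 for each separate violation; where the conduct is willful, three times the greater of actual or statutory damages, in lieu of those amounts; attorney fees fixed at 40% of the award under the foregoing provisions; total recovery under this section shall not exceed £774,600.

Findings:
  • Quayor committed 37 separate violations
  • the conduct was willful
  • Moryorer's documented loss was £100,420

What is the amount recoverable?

Statutory damages: 37 × £2,980 = £110,260
Greater of actual damages (£100,420) or statutory damages (£110,260): £110,260
Trebled: 3 × £110,260 = £330,780
Attorney fees: 40% of £330,780 = £132,312
Total before cap: £330,780 + £132,312 = £463,092
Cap at £774,600: £463,092 is within the cap, no reduction.

£463,092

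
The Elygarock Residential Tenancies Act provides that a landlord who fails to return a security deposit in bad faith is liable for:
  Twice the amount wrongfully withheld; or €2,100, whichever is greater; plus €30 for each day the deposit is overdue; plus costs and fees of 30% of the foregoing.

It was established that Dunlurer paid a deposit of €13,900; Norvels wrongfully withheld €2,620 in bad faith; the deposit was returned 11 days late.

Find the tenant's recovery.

€7,241

Doubled: 2 × €2,620 = €5,240
Minimum €2,100: €5,240 meets the minimum, no increase.
Late-return penalty: 11 × €30 = €330
Damages plus late penalty: €5,240 + €330 = €5,570
Costs and fees: 30% of €5,570 = €1,671
Total recovery: €5,570 + €1,671 = €7,241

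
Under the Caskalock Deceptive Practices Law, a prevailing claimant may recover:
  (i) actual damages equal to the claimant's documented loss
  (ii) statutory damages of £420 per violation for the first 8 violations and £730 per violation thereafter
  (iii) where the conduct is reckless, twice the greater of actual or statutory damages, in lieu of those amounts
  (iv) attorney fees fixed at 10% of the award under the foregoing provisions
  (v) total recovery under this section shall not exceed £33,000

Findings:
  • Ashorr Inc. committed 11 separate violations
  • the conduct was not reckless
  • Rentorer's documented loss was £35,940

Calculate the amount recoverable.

First 8 violations: 8 × £420 = £3,360
Remaining violations: (11 − 8) × £730 = £2,190
Statutory damages: £3,360 + £2,190 = £5,550
Conduct not reckless: the in-lieu enhancement does not apply.
Actual plus statutory damages: £35,940 + £5,550 = £41,490
Attorney fees: 10% of £41,490 = £4,149
Total before cap: £41,490 + £4,149 = £45,639
Cap at £33,000: £45,639 exceeds the cap → £33,000

£33,000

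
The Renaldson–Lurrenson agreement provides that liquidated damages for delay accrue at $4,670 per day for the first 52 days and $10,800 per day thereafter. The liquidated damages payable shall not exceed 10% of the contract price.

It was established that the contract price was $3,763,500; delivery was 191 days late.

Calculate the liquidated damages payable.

$376,350

First 52 days: 52 × $4,670 = $242,840
Remaining days: (191 − 52) × $10,800 = $1,501,200
Accrued per-day damages: $242,840 + $1,501,200 = $1,744,040
Cap: 10% of $3,763,500 = $376,350
Cap at $376,350: $1,744,040 exceeds the cap → $376,350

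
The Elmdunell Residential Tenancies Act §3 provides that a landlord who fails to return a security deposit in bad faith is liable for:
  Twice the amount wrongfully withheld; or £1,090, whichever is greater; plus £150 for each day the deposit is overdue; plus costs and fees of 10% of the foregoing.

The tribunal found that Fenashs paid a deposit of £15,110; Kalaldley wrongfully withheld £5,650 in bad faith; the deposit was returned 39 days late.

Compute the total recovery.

£18,865

Doubled: 2 × £5,650 = £11,300
Minimum £1,090: £11,300 meets the minimum, no increase.
Late-return penalty: 39 × £150 = £5,850
Damages plus late penalty: £11,300 + £5,850 = £17,150
Costs and fees: 10% of £17,150 = £1,715
Total recovery: £17,150 + £1,715 = £18,865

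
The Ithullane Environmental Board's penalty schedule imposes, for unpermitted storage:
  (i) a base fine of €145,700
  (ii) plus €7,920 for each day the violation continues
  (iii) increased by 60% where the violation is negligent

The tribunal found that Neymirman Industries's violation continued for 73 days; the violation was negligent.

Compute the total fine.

€1,158,176

Per-day component: 73 × €7,920 = €578,160
Base plus per-day: €145,700 + €578,160 = €723,860
Enhancement: 60% of €723,860 = €434,316
Enhanced fine: €723,860 + €434,316 = €1,158,176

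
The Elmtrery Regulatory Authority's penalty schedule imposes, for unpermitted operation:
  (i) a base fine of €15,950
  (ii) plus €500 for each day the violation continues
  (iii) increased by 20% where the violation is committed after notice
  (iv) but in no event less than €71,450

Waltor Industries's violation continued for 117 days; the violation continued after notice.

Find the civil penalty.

€89,340

Per-day component: 117 × €500 = €58,500
Base plus per-day: €15,950 + €58,500 = €74,450
Enhancement: 20% of €74,450 = €14,890
Enhanced fine: €74,450 + €14,890 = €89,340
Minimum €71,450: €89,340 meets the minimum, no increase.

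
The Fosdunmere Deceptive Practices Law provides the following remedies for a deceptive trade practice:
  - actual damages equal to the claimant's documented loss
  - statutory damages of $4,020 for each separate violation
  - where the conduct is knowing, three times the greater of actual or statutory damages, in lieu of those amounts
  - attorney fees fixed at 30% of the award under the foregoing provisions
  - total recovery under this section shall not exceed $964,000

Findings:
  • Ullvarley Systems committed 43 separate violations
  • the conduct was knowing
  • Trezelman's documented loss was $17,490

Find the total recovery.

$674,154

Statutory damages: 43 × $4,020 = $172,860
Greater of actual damages ($17,490) or statutory damages ($172,860): $172,860
Trebled: 3 × $172,860 = $518,580
Attorney fees: 30% of $518,580 = $155,574
Total before cap: $518,580 + $155,574 = $674,154
Cap at $964,000: $674,154 is within the cap, no reduction.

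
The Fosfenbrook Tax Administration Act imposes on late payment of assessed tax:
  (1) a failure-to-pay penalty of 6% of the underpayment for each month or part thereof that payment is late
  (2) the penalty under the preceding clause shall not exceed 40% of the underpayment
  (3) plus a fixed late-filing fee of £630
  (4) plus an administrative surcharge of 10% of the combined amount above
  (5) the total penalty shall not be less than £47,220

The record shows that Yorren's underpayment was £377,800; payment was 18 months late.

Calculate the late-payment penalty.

£166,925

Accrued rate: 6% × 18 = 108%, capped at 40% → 40%
Failure-to-pay penalty: 40% of £377,800 = £151,120
Penalty before surcharge: £151,120 + £630 = £151,750
Administrative surcharge: 10% of £151,750 = £15,175
Total penalty: £151,750 + £15,175 = £166,925
Minimum £47,220: £166,925 meets the minimum, no increase.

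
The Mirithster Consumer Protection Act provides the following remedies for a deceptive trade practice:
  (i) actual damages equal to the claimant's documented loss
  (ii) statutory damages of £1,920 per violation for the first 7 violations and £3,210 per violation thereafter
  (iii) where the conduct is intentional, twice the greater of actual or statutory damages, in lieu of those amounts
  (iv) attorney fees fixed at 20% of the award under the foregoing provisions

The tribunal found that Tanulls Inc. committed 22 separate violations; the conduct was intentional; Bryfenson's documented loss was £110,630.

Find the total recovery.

First 7 violations: 7 × £1,920 = £13,440
Remaining violations: (22 − 7) × £3,210 = £48,150
Statutory damages: £13,440 + £48,150 = £61,590
Greater of actual damages (£110,630) or statutory damages (£61,590): £110,630
Doubled: 2 × £110,630 = £221,260
Attorney fees: 20% of £221,260 = £44,252
Total recovery: £221,260 + £44,252 = £265,512

£265,512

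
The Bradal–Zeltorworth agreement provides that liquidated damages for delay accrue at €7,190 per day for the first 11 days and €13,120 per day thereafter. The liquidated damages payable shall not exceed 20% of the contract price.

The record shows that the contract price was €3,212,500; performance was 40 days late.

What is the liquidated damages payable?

€459,570

First 11 days: 11 × €7,190 = €79,090
Remaining days: (40 − 11) × €13,120 = €380,480
Accrued per-day damages: €79,090 + €380,480 = €459,570
Cap: 20% of €3,212,500 = €642,500
Cap at €642,500: €459,570 is within the cap, no reduction.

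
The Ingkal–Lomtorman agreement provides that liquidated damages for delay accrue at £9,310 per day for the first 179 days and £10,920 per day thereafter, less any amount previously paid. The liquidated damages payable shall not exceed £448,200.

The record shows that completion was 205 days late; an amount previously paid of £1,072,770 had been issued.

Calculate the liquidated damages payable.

£448,200

First 179 days: 179 × £9,310 = £1,666,490
Remaining days: (205 − 179) × £10,920 = £283,920
Accrued per-day damages: £1,666,490 + £283,920 = £1,950,410
Less amount previously paid: £1,950,410 − £1,072,770 = £877,640
Cap at £448,200: £877,640 exceeds the cap → £448,200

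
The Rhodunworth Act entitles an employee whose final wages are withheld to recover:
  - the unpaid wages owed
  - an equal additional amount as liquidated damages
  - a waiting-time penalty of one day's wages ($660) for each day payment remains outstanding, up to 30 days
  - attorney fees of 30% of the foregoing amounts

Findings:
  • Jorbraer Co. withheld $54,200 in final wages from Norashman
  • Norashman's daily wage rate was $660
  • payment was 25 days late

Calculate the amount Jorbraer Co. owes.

Liquidated damages (equal amount): $54,200
Penalty days: min(25, 30) = 25
Waiting-time penalty: 25 × $660 = $16,500
Subtotal: $54,200 + $54,200 + $16,500 = $124,900
Attorney fees: 30% of $124,900 = $37,470
Total award: $124,900 + $37,470 = $162,370

Total award: $162,370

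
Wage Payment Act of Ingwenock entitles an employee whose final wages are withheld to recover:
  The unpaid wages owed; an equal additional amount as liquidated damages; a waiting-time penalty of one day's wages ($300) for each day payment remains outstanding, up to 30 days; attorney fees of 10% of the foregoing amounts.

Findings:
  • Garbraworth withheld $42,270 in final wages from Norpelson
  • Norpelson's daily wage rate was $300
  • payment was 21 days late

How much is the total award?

Total award: $99,924

Liquidated damages (equal amount): $42,270
Penalty days: min(21, 30) = 21
Waiting-time penalty: 21 × $300 = $6,300
Subtotal: $42,270 + $42,270 + $6,300 = $90,840
Attorney fees: 10% of $90,840 = $9,084
Total award: $90,840 + $9,084 = $99,924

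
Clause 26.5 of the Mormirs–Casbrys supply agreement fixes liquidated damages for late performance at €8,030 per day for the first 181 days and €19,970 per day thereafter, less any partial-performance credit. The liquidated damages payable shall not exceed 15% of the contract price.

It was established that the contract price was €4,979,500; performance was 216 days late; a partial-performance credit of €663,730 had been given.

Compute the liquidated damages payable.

First 181 days: 181 × €8,030 = €1,453,430
Remaining days: (216 − 181) × €19,970 = €698,950
Accrued per-day damages: €1,453,430 + €698,950 = €2,152,380
Less partial-performance credit: €2,152,380 − €663,730 = €1,488,650
Cap: 15% of €4,979,500 = €746,925
Cap at €746,925: €1,488,650 exceeds the cap → €746,925

€746,925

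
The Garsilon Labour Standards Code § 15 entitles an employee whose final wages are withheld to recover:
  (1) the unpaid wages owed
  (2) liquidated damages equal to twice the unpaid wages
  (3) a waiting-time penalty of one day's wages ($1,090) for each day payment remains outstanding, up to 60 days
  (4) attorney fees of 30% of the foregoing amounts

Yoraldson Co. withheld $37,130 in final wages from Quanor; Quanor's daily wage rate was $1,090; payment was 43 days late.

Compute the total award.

$205,738

Doubled: 2 × $37,130 = $74,260
Penalty days: min(43, 60) = 43
Waiting-time penalty: 43 × $1,090 = $46,870
Subtotal: $37,130 + $74,260 + $46,870 = $158,260
Attorney fees: 30% of $158,260 = $47,478
Total award: $158,260 + $47,478 = $205,738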